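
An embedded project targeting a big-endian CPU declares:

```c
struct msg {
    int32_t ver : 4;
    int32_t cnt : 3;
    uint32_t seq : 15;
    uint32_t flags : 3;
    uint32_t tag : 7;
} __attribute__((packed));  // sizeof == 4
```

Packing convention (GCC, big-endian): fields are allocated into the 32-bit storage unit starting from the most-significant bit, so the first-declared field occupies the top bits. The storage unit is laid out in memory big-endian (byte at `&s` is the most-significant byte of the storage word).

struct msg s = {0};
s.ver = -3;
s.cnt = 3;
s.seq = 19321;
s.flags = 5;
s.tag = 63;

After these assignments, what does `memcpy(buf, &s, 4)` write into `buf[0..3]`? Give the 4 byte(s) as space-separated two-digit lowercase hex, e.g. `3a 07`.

ver (4b) val=-3 bits=0xd at bit 28: 0xd0000000
cnt (3b) val=3 bits=0x3 at bit 25: 0xd6000000
seq (15b) val=19321 bits=0x4b79 at bit 10: 0xd72de400
flags (3b) val=5 bits=0x5 at bit 7: 0xd72de680
tag (7b) val=63 bits=0x3f at bit 0: 0xd72de6bf
word = 0xd72de6bf → big-endian bytes:
  [0]=0xd7  [1]=0x2d  [2]=0xe6  [3]=0xbf

d7 2d e6 bf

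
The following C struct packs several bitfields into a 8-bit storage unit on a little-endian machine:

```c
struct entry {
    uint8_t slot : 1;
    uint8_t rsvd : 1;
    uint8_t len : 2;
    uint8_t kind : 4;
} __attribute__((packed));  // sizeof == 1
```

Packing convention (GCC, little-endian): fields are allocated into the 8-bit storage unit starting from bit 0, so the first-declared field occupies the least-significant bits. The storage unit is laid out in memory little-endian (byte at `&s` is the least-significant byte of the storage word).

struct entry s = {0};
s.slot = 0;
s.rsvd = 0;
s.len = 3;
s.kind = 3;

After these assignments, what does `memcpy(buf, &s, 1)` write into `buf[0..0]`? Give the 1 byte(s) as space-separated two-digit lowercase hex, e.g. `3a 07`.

3c

[0+:1] slot=0 & 0x1 = 0x0; word=0x00
[1+:1] rsvd=0 & 0x1 = 0x0; word=0x00
[2+:2] len=3 & 0x3 = 0x3; word=0x0c
[4+:4] kind=3 & 0xf = 0x3; word=0x3c
word = 0x3c → little-endian bytes:
  [0]=0x3c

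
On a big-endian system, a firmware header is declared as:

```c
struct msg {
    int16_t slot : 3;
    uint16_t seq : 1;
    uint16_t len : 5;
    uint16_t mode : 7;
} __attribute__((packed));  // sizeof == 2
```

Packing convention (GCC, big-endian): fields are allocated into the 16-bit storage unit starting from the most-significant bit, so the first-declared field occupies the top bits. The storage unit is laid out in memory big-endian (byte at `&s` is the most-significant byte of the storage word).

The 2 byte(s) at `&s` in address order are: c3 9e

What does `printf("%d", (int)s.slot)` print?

[0]=0xc3 [1]=0x9e (big-endian) → word 0xc39e
slot:3 @ bit 13 → (0xc39e>>13)&0x7 = 0x6  ←
seq:1 @ bit 12 → (0xc39e>>12)&0x1 = 0x0
len:5 @ bit 7 → (0xc39e>>7)&0x1f = 0x7
mode:7 @ bit 0 → (0xc39e>>0)&0x7f = 0x1e
slot signed 3b, MSB=1: 6 - 8 = -2

-2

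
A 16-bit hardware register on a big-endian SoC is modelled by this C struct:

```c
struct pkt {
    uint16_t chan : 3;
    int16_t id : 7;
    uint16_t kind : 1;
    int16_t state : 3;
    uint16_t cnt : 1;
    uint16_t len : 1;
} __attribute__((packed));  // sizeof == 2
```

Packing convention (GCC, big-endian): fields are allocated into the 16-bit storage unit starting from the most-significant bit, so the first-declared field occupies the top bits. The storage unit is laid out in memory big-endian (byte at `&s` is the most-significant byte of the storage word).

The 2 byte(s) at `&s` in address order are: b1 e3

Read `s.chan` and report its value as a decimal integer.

[0]=0xb1 [1]=0xe3 (big-endian) → word 0xb1e3
chan:3 @ bit 13 → (0xb1e3>>13)&0x7 = 0x5  ←
id:7 @ bit 6 → (0xb1e3>>6)&0x7f = 0x47
kind:1 @ bit 5 → (0xb1e3>>5)&0x1 = 0x1
state:3 @ bit 2 → (0xb1e3>>2)&0x7 = 0x0
cnt:1 @ bit 1 → (0xb1e3>>1)&0x1 = 0x1
len:1 @ bit 0 → (0xb1e3>>0)&0x1 = 0x1

5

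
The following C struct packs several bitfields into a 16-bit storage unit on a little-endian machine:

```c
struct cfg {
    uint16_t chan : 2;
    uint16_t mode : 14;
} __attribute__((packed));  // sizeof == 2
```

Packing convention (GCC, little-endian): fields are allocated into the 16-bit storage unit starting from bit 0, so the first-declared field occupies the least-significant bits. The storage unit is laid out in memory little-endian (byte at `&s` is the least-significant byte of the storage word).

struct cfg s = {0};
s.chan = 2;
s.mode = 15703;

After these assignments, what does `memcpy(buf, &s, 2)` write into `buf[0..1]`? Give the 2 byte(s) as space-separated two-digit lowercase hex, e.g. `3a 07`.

chan:2 = 2 → 0x2 << 0 → word 0x0002
mode:14 = 15703 → 0x3d57 << 2 → word 0xf55e
word = 0xf55e → little-endian bytes:
  [0]=0x5e  [1]=0xf5

5e f5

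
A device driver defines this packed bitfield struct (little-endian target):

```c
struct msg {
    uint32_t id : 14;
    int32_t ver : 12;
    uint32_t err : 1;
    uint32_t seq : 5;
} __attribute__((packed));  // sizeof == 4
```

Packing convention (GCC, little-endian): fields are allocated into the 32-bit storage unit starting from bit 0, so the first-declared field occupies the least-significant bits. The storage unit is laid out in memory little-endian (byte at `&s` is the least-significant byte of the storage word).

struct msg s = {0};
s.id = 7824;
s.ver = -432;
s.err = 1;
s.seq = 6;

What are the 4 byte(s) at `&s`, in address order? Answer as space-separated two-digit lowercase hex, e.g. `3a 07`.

id (14b) val=7824 bits=0x1e90 at bit 0: 0x00001e90
ver (12b) val=-432 bits=0xe50 at bit 14: 0x03941e90
err (1b) val=1 bits=0x1 at bit 26: 0x07941e90
seq (5b) val=6 bits=0x6 at bit 27: 0x37941e90
word = 0x37941e90 → little-endian bytes:
  [0]=0x90  [1]=0x1e  [2]=0x94  [3]=0x37

90 1e 94 37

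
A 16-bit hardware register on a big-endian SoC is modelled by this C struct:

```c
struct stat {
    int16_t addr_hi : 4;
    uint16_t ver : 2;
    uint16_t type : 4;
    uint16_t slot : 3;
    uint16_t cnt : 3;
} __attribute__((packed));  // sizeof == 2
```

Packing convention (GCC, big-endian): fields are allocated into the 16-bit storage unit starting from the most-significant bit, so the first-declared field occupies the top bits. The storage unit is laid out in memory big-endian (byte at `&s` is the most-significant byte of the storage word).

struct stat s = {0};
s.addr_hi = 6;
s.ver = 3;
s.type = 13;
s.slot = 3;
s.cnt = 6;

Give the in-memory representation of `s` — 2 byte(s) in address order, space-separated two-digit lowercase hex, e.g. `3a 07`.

6f 5e

[12+:4] addr_hi=6 & 0xf = 0x6; word=0x6000
[10+:2] ver=3 & 0x3 = 0x3; word=0x6c00
[6+:4] type=13 & 0xf = 0xd; word=0x6f40
[3+:3] slot=3 & 0x7 = 0x3; word=0x6f58
[0+:3] cnt=6 & 0x7 = 0x6; word=0x6f5e
word = 0x6f5e → big-endian bytes:
  [0]=0x6f  [1]=0x5e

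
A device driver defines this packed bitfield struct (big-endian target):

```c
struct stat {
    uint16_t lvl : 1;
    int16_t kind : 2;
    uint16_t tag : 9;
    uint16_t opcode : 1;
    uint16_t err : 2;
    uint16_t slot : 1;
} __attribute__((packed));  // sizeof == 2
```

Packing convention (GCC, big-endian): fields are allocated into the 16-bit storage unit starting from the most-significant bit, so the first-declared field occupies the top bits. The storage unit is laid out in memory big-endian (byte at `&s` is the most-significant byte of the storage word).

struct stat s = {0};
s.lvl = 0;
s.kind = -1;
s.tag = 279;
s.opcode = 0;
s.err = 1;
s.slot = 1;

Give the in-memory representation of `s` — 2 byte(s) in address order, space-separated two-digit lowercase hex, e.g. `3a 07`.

71 73

lvl:1 = 0 → 0x0 << 15 → word 0x0000
kind:2 = -1 → 0x3 << 13 → word 0x6000
tag:9 = 279 → 0x117 << 4 → word 0x7170
opcode:1 = 0 → 0x0 << 3 → word 0x7170
err:2 = 1 → 0x1 << 1 → word 0x7172
slot:1 = 1 → 0x1 << 0 → word 0x7173
word = 0x7173 → big-endian bytes:
  [0]=0x71  [1]=0x73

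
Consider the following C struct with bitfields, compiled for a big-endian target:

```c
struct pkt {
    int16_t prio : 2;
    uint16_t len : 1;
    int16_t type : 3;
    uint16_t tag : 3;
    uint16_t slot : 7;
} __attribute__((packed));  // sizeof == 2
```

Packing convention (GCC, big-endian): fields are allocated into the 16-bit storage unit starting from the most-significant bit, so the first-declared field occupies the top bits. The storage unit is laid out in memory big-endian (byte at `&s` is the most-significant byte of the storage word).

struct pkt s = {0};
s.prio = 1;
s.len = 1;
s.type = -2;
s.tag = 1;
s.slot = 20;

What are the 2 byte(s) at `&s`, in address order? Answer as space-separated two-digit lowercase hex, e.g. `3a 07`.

prio (2b) val=1 bits=0x1 at bit 14: 0x4000
len (1b) val=1 bits=0x1 at bit 13: 0x6000
type (3b) val=-2 bits=0x6 at bit 10: 0x7800
tag (3b) val=1 bits=0x1 at bit 7: 0x7880
slot (7b) val=20 bits=0x14 at bit 0: 0x7894
word = 0x7894 → big-endian bytes:
  [0]=0x78  [1]=0x94

78 94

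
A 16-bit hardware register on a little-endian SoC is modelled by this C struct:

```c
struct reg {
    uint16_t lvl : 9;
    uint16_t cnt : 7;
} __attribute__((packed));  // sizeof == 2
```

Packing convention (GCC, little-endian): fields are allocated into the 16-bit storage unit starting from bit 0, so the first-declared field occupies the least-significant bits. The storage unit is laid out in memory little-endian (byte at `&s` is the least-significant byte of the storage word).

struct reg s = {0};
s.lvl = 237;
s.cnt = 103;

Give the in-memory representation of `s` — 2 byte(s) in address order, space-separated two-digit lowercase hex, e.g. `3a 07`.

ed ce

[0+:9] lvl=237 & 0x1ff = 0xed; word=0x00ed
[9+:7] cnt=103 & 0x7f = 0x67; word=0xceed
word = 0xceed → little-endian bytes:
  [0]=0xed  [1]=0xce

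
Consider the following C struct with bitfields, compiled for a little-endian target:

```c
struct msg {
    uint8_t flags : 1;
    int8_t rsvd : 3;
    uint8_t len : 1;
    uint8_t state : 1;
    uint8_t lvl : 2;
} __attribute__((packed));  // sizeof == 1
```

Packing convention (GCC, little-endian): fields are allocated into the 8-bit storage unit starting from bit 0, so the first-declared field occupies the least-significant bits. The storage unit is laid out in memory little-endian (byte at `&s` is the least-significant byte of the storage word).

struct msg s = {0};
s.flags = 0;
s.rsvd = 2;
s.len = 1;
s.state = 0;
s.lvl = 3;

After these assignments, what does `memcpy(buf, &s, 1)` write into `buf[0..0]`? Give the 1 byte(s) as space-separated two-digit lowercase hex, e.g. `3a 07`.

[0+:1] flags=0 & 0x1 = 0x0; word=0x00
[1+:3] rsvd=2 & 0x7 = 0x2; word=0x04
[4+:1] len=1 & 0x1 = 0x1; word=0x14
[5+:1] state=0 & 0x1 = 0x0; word=0x14
[6+:2] lvl=3 & 0x3 = 0x3; word=0xd4
word = 0xd4 → little-endian bytes:
  [0]=0xd4

d4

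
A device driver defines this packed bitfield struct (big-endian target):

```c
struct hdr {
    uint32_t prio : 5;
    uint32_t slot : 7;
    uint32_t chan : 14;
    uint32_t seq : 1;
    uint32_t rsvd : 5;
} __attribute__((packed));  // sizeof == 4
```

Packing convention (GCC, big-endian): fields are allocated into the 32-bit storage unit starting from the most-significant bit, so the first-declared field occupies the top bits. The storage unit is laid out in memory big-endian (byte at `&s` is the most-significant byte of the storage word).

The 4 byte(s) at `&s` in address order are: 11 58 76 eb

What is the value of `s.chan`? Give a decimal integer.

8667

[0]=0x11 [1]=0x58 [2]=0x76 [3]=0xeb (big-endian) → word 0x115876eb
prio [27+:5] = (word>>27) & 0x1f = 2
slot [20+:7] = (word>>20) & 0x7f = 21
chan [6+:14] = (word>>6) & 0x3fff = 8667  ←
seq [5+:1] = (word>>5) & 0x1 = 1
rsvd [0+:5] = (word>>0) & 0x1f = 11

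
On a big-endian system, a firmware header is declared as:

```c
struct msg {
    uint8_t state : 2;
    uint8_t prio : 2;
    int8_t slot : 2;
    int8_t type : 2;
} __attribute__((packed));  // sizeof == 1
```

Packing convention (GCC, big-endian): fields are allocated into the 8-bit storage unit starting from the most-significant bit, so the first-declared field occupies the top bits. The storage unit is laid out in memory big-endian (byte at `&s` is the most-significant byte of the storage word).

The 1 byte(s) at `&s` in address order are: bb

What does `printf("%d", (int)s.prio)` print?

3

[0]=0xbb (big-endian) → word 0xbb
state [6+:2] = (word>>6) & 0x3 = 2
prio [4+:2] = (word>>4) & 0x3 = 3  ←
slot [2+:2] = (word>>2) & 0x3 = 2
type [0+:2] = (word>>0) & 0x3 = 3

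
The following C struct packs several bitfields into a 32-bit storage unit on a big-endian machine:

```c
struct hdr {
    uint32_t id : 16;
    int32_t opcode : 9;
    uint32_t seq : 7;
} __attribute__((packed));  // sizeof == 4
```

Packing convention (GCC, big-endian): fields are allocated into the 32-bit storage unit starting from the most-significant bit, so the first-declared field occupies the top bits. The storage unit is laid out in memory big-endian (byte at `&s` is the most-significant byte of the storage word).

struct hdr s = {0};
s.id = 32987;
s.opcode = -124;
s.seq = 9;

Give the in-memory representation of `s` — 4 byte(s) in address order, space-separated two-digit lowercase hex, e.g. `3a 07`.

80 db c2 09

[16+:16] id=32987 & 0xffff = 0x80db; word=0x80db0000
[7+:9] opcode=-124 & 0x1ff = 0x184; word=0x80dbc200
[0+:7] seq=9 & 0x7f = 0x9; word=0x80dbc209
word = 0x80dbc209 → big-endian bytes:
  [0]=0x80  [1]=0xdb  [2]=0xc2  [3]=0x09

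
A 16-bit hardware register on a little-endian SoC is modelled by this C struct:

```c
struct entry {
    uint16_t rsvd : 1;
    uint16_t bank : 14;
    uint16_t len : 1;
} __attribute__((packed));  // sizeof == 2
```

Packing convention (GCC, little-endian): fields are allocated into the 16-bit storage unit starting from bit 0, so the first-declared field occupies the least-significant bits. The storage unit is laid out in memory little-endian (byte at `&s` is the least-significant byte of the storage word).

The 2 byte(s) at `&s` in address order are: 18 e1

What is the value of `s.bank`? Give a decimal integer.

[0]=0x18 [1]=0xe1 (little-endian) → word 0xe118
rsvd [0+:1] = (word>>0) & 0x1 = 0
bank [1+:14] = (word>>1) & 0x3fff = 12428  ←
len [15+:1] = (word>>15) & 0x1 = 1

12428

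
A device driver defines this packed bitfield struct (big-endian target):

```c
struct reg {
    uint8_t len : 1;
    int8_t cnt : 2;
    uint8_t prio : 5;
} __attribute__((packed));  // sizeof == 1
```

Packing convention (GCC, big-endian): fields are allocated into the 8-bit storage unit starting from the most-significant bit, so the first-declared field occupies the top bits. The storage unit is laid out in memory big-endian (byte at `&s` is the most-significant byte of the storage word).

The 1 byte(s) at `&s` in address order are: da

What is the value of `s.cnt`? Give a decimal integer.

[0]=0xda (big-endian) → word 0xda
len [7+:1] = (word>>7) & 0x1 = 1
cnt [5+:2] = (word>>5) & 0x3 = 2  ←
prio [0+:5] = (word>>0) & 0x1f = 26
cnt signed 2b, MSB=1: 2 - 4 = -2

-2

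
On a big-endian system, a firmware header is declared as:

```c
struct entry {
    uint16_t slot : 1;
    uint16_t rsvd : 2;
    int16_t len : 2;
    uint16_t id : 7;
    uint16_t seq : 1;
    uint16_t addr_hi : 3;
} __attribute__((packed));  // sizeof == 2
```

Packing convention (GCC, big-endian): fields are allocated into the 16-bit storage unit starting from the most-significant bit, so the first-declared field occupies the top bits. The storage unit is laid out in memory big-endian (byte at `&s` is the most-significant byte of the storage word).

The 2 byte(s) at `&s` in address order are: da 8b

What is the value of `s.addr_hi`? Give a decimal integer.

[0]=0xda [1]=0x8b (big-endian) → word 0xda8b
slot [15+:1] = (word>>15) & 0x1 = 1
rsvd [13+:2] = (word>>13) & 0x3 = 2
len [11+:2] = (word>>11) & 0x3 = 3
id [4+:7] = (word>>4) & 0x7f = 40
seq [3+:1] = (word>>3) & 0x1 = 1
addr_hi [0+:3] = (word>>0) & 0x7 = 3  ←

3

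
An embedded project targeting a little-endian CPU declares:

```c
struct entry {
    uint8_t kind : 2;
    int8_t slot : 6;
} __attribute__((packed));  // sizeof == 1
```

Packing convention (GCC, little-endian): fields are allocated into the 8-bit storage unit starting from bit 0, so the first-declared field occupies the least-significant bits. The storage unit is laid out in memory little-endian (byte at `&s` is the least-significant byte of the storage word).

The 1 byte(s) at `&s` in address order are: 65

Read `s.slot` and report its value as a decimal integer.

25

[0]=0x65 (little-endian) → word 0x65
kind:2 @ bit 0 → (0x65>>0)&0x3 = 0x1
slot:6 @ bit 2 → (0x65>>2)&0x3f = 0x19  ←
slot signed 6b, MSB=0: value = 25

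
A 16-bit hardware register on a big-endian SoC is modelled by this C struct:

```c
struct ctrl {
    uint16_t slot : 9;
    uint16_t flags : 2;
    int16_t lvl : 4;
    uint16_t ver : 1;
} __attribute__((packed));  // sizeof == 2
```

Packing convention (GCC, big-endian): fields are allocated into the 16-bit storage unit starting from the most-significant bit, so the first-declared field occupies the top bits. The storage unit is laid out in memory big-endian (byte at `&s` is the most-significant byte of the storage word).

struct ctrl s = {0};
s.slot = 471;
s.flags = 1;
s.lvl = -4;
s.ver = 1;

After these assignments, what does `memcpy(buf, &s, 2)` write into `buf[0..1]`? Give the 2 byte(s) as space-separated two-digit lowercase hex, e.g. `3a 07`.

eb b9

slot:9 = 471 → 0x1d7 << 7 → word 0xeb80
flags:2 = 1 → 0x1 << 5 → word 0xeba0
lvl:4 = -4 → 0xc << 1 → word 0xebb8
ver:1 = 1 → 0x1 << 0 → word 0xebb9
word = 0xebb9 → big-endian bytes:
  [0]=0xeb  [1]=0xb9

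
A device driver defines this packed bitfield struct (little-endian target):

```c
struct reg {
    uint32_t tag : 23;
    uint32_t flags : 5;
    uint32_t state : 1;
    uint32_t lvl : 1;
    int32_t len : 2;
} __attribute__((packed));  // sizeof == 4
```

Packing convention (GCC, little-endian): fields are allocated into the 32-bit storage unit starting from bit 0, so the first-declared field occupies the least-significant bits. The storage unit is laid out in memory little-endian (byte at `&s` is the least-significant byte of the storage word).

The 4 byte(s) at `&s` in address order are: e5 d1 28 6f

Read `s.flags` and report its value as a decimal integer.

[0]=0xe5 [1]=0xd1 [2]=0x28 [3]=0x6f (little-endian) → word 0x6f28d1e5
tag:23 @ bit 0 → (0x6f28d1e5>>0)&0x7fffff = 0x28d1e5
flags:5 @ bit 23 → (0x6f28d1e5>>23)&0x1f = 0x1e  ←
state:1 @ bit 28 → (0x6f28d1e5>>28)&0x1 = 0x0
lvl:1 @ bit 29 → (0x6f28d1e5>>29)&0x1 = 0x1
len:2 @ bit 30 → (0x6f28d1e5>>30)&0x3 = 0x1

30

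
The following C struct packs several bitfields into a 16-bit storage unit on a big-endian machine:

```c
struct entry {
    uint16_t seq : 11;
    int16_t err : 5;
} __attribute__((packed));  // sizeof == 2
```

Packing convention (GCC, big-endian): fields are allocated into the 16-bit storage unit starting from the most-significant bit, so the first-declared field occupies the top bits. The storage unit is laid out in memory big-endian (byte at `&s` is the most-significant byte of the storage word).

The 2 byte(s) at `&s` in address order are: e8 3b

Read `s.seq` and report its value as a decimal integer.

1857

[0]=0xe8 [1]=0x3b (big-endian) → word 0xe83b
seq:11 @ bit 5 → (0xe83b>>5)&0x7ff = 0x741  ←
err:5 @ bit 0 → (0xe83b>>0)&0x1f = 0x1b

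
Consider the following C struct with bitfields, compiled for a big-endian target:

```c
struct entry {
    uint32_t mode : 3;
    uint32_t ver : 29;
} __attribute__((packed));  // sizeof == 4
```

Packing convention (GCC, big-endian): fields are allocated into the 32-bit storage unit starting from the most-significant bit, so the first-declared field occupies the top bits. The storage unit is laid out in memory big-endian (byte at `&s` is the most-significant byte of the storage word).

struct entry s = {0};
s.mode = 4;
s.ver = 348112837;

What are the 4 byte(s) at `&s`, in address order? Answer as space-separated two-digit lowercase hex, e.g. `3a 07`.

94 bf c7 c5

[29+:3] mode=4 & 0x7 = 0x4; word=0x80000000
[0+:29] ver=348112837 & 0x1fffffff = 0x14bfc7c5; word=0x94bfc7c5
word = 0x94bfc7c5 → big-endian bytes:
  [0]=0x94  [1]=0xbf  [2]=0xc7  [3]=0xc5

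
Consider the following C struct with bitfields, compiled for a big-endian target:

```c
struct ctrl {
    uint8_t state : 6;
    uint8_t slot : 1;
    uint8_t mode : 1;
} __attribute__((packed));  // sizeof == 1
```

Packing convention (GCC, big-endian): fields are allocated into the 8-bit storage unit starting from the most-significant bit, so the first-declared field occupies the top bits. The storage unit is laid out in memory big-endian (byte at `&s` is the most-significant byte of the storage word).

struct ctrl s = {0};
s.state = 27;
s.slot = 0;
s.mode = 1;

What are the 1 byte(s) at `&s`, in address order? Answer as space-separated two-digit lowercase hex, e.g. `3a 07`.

6d

[2+:6] state=27 & 0x3f = 0x1b; word=0x6c
[1+:1] slot=0 & 0x1 = 0x0; word=0x6c
[0+:1] mode=1 & 0x1 = 0x1; word=0x6d
word = 0x6d → big-endian bytes:
  [0]=0x6d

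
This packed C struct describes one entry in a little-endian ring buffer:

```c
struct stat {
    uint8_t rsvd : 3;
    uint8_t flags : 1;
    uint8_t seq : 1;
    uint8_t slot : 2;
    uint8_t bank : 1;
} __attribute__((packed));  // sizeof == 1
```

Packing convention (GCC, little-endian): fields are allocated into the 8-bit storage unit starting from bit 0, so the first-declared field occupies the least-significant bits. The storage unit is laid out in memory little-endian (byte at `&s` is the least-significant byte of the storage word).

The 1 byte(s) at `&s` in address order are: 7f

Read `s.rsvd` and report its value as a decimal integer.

[0]=0x7f (little-endian) → word 0x7f
rsvd [0+:3] = (word>>0) & 0x7 = 7  ←
flags [3+:1] = (word>>3) & 0x1 = 1
seq [4+:1] = (word>>4) & 0x1 = 1
slot [5+:2] = (word>>5) & 0x3 = 3
bank [7+:1] = (word>>7) & 0x1 = 0

7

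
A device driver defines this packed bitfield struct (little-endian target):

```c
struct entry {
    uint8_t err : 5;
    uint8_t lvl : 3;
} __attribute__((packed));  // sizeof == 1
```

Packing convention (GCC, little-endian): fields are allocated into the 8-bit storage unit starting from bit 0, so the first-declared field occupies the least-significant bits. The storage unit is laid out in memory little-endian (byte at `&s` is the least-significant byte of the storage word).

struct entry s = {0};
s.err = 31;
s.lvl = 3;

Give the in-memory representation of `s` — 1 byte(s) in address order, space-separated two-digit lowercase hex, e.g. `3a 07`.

7f

[0+:5] err=31 & 0x1f = 0x1f; word=0x1f
[5+:3] lvl=3 & 0x7 = 0x3; word=0x7f
word = 0x7f → little-endian bytes:
  [0]=0x7f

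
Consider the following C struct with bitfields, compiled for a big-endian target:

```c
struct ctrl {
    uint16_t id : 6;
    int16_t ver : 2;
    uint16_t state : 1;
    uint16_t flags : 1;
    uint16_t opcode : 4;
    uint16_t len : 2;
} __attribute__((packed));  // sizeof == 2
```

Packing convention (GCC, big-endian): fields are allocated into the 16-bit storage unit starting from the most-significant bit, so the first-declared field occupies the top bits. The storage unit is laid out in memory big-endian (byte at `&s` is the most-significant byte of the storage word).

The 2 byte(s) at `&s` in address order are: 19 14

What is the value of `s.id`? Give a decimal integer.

[0]=0x19 [1]=0x14 (big-endian) → word 0x1914
id [10+:6] = (word>>10) & 0x3f = 6  ←
ver [8+:2] = (word>>8) & 0x3 = 1
state [7+:1] = (word>>7) & 0x1 = 0
flags [6+:1] = (word>>6) & 0x1 = 0
opcode [2+:4] = (word>>2) & 0xf = 5
len [0+:2] = (word>>0) & 0x3 = 0

6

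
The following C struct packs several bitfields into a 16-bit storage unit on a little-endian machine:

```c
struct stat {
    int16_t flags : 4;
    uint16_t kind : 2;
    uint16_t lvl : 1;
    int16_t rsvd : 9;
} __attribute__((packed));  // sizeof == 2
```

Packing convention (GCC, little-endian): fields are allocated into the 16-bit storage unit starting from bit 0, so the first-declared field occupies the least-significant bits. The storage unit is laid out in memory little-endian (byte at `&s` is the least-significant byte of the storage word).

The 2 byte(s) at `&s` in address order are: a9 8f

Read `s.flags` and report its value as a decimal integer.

[0]=0xa9 [1]=0x8f (little-endian) → word 0x8fa9
flags:4 @ bit 0 → (0x8fa9>>0)&0xf = 0x9  ←
kind:2 @ bit 4 → (0x8fa9>>4)&0x3 = 0x2
lvl:1 @ bit 6 → (0x8fa9>>6)&0x1 = 0x0
rsvd:9 @ bit 7 → (0x8fa9>>7)&0x1ff = 0x11f
flags signed 4b, MSB=1: 9 - 16 = -7

-7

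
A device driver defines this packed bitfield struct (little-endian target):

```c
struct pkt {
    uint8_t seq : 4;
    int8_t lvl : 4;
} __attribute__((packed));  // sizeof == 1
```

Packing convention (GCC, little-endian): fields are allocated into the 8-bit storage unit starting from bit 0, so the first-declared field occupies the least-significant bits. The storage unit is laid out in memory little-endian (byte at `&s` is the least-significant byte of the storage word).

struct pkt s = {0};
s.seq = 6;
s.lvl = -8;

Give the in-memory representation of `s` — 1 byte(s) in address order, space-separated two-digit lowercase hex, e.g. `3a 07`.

86

[0+:4] seq=6 & 0xf = 0x6; word=0x06
[4+:4] lvl=-8 & 0xf = 0x8; word=0x86
word = 0x86 → little-endian bytes:
  [0]=0x86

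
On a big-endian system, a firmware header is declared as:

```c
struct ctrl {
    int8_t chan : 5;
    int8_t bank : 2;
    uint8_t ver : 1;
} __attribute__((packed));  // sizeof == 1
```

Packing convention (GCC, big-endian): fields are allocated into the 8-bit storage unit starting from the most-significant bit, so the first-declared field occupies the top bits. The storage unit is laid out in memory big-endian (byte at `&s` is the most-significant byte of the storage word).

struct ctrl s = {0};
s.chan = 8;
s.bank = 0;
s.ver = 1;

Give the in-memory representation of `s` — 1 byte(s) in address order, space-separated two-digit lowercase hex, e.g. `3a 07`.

[3+:5] chan=8 & 0x1f = 0x8; word=0x40
[1+:2] bank=0 & 0x3 = 0x0; word=0x40
[0+:1] ver=1 & 0x1 = 0x1; word=0x41
word = 0x41 → big-endian bytes:
  [0]=0x41

41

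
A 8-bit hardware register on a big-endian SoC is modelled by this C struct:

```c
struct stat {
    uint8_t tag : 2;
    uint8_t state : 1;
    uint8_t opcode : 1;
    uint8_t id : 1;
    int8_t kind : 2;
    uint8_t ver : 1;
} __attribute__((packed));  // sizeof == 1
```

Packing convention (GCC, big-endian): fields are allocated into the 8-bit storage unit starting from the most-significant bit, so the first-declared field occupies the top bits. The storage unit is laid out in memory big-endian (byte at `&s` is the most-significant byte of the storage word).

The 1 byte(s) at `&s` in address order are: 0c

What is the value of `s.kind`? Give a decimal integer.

-2

[0]=0x0c (big-endian) → word 0x0c
tag [6+:2] = (word>>6) & 0x3 = 0
state [5+:1] = (word>>5) & 0x1 = 0
opcode [4+:1] = (word>>4) & 0x1 = 0
id [3+:1] = (word>>3) & 0x1 = 1
kind [1+:2] = (word>>1) & 0x3 = 2  ←
ver [0+:1] = (word>>0) & 0x1 = 0
kind signed 2b, MSB=1: 2 - 4 = -2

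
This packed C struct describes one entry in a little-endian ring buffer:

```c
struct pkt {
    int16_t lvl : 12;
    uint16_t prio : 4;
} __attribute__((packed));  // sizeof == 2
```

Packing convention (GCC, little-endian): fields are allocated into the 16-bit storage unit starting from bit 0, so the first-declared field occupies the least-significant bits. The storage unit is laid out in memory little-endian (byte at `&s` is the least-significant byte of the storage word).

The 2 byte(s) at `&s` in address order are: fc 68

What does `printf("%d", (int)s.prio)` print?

[0]=0xfc [1]=0x68 (little-endian) → word 0x68fc
lvl [0+:12] = (word>>0) & 0xfff = 2300
prio [12+:4] = (word>>12) & 0xf = 6  ←

6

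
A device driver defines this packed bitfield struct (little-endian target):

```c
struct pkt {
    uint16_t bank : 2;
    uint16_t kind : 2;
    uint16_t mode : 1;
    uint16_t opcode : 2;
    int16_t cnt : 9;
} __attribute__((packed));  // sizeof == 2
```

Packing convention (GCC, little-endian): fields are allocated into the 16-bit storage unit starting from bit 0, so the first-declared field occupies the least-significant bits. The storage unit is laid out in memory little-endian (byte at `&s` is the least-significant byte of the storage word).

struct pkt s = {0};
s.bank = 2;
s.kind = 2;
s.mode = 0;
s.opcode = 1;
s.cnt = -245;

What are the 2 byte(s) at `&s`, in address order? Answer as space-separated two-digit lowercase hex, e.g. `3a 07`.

aa 85

bank (2b) val=2 bits=0x2 at bit 0: 0x0002
kind (2b) val=2 bits=0x2 at bit 2: 0x000a
mode (1b) val=0 bits=0x0 at bit 4: 0x000a
opcode (2b) val=1 bits=0x1 at bit 5: 0x002a
cnt (9b) val=-245 bits=0x10b at bit 7: 0x85aa
word = 0x85aa → little-endian bytes:
  [0]=0xaa  [1]=0x85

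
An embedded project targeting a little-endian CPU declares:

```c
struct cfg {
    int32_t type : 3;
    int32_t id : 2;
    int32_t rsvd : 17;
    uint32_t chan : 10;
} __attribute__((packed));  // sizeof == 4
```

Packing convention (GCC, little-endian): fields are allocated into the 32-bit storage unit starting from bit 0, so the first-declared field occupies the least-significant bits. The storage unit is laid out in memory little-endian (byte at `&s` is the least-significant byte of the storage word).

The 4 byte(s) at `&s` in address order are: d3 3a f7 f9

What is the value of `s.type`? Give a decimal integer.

[0]=0xd3 [1]=0x3a [2]=0xf7 [3]=0xf9 (little-endian) → word 0xf9f73ad3
type [0+:3] = (word>>0) & 0x7 = 3  ←
id [3+:2] = (word>>3) & 0x3 = 2
rsvd [5+:17] = (word>>5) & 0x1ffff = 113110
chan [22+:10] = (word>>22) & 0x3ff = 999
type signed 3b, MSB=0: value = 3

3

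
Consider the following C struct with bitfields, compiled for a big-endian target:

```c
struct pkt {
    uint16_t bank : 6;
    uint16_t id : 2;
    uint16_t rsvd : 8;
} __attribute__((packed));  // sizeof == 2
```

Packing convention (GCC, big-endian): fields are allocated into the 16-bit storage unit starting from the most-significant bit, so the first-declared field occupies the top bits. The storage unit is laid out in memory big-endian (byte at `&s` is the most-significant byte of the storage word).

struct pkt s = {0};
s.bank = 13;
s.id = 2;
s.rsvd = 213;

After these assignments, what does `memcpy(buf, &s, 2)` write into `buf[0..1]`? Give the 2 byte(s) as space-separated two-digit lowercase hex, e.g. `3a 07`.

bank:6 = 13 → 0xd << 10 → word 0x3400
id:2 = 2 → 0x2 << 8 → word 0x3600
rsvd:8 = 213 → 0xd5 << 0 → word 0x36d5
word = 0x36d5 → big-endian bytes:
  [0]=0x36  [1]=0xd5

36 d5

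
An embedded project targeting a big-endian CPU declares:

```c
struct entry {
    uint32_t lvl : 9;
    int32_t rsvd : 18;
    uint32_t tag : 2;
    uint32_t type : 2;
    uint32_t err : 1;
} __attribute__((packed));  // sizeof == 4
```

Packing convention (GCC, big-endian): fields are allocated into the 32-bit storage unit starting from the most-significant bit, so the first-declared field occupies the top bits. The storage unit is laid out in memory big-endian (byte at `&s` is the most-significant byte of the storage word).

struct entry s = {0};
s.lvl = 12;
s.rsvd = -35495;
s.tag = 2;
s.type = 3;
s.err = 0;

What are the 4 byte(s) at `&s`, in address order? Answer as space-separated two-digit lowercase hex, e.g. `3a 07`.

lvl (9b) val=12 bits=0xc at bit 23: 0x06000000
rsvd (18b) val=-35495 bits=0x37559 at bit 5: 0x066eab20
tag (2b) val=2 bits=0x2 at bit 3: 0x066eab30
type (2b) val=3 bits=0x3 at bit 1: 0x066eab36
err (1b) val=0 bits=0x0 at bit 0: 0x066eab36
word = 0x066eab36 → big-endian bytes:
  [0]=0x06  [1]=0x6e  [2]=0xab  [3]=0x36

06 6e ab 36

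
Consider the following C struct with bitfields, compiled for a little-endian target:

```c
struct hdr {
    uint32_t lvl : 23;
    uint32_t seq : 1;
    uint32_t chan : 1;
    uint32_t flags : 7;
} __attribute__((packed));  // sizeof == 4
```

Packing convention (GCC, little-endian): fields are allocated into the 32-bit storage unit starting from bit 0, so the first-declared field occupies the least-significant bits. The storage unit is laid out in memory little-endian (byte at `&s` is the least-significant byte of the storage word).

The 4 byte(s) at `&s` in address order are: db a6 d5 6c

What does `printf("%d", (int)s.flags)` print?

54

[0]=0xdb [1]=0xa6 [2]=0xd5 [3]=0x6c (little-endian) → word 0x6cd5a6db
lvl:23 @ bit 0 → (0x6cd5a6db>>0)&0x7fffff = 0x55a6db
seq:1 @ bit 23 → (0x6cd5a6db>>23)&0x1 = 0x1
chan:1 @ bit 24 → (0x6cd5a6db>>24)&0x1 = 0x0
flags:7 @ bit 25 → (0x6cd5a6db>>25)&0x7f = 0x36  ←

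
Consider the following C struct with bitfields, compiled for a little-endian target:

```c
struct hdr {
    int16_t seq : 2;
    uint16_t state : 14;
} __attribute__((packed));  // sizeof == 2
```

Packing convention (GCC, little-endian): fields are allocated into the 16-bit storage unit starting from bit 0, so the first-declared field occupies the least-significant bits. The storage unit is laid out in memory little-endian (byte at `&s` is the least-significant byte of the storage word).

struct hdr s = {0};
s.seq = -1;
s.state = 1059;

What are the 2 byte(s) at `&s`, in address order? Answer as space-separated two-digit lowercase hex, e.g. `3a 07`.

8f 10

seq (2b) val=-1 bits=0x3 at bit 0: 0x0003
state (14b) val=1059 bits=0x423 at bit 2: 0x108f
word = 0x108f → little-endian bytes:
  [0]=0x8f  [1]=0x10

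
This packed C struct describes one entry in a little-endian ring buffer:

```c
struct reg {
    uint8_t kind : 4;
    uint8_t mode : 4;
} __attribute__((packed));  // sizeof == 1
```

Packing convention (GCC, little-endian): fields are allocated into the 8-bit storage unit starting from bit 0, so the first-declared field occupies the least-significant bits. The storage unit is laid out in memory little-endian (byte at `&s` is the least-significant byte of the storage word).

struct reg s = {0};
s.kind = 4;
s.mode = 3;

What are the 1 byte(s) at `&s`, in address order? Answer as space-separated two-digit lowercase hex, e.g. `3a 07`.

34

kind (4b) val=4 bits=0x4 at bit 0: 0x04
mode (4b) val=3 bits=0x3 at bit 4: 0x34
word = 0x34 → little-endian bytes:
  [0]=0x34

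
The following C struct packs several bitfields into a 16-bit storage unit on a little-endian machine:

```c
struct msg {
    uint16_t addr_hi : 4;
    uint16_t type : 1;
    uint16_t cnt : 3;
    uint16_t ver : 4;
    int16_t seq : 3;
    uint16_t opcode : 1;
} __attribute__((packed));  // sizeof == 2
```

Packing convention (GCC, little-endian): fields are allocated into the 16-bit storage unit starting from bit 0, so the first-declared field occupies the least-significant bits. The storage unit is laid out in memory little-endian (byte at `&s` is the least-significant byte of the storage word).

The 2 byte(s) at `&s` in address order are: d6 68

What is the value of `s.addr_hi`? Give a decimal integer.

6

[0]=0xd6 [1]=0x68 (little-endian) → word 0x68d6
addr_hi [0+:4] = (word>>0) & 0xf = 6  ←
type [4+:1] = (word>>4) & 0x1 = 1
cnt [5+:3] = (word>>5) & 0x7 = 6
ver [8+:4] = (word>>8) & 0xf = 8
seq [12+:3] = (word>>12) & 0x7 = 6
opcode [15+:1] = (word>>15) & 0x1 = 0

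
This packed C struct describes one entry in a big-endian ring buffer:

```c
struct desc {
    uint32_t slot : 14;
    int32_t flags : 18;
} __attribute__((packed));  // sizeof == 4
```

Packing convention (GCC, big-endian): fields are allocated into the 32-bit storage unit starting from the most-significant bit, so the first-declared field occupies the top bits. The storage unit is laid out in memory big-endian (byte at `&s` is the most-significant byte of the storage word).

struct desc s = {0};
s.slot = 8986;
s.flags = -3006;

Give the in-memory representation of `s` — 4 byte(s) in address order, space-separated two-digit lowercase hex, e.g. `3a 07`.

[18+:14] slot=8986 & 0x3fff = 0x231a; word=0x8c680000
[0+:18] flags=-3006 & 0x3ffff = 0x3f442; word=0x8c6bf442
word = 0x8c6bf442 → big-endian bytes:
  [0]=0x8c  [1]=0x6b  [2]=0xf4  [3]=0x42

8c 6b f4 42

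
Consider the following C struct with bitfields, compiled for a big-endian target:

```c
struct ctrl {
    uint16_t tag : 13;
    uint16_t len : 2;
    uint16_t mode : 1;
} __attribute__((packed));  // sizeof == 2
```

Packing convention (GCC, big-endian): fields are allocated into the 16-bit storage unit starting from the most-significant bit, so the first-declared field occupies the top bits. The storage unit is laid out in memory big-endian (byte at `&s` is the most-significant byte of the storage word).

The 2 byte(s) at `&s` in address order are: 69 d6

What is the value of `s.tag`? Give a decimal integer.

[0]=0x69 [1]=0xd6 (big-endian) → word 0x69d6
tag [3+:13] = (word>>3) & 0x1fff = 3386  ←
len [1+:2] = (word>>1) & 0x3 = 3
mode [0+:1] = (word>>0) & 0x1 = 0

3386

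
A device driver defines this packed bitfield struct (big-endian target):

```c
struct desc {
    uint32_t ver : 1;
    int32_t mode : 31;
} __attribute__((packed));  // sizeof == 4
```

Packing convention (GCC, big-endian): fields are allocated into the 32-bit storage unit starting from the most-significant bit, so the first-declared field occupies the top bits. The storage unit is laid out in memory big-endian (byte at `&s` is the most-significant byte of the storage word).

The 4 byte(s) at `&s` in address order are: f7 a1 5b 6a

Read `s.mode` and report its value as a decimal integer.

-140420246

[0]=0xf7 [1]=0xa1 [2]=0x5b [3]=0x6a (big-endian) → word 0xf7a15b6a
ver:1 @ bit 31 → (0xf7a15b6a>>31)&0x1 = 0x1
mode:31 @ bit 0 → (0xf7a15b6a>>0)&0x7fffffff = 0x77a15b6a  ←
mode signed 31b, MSB=1: 2007063402 - 2147483648 = -140420246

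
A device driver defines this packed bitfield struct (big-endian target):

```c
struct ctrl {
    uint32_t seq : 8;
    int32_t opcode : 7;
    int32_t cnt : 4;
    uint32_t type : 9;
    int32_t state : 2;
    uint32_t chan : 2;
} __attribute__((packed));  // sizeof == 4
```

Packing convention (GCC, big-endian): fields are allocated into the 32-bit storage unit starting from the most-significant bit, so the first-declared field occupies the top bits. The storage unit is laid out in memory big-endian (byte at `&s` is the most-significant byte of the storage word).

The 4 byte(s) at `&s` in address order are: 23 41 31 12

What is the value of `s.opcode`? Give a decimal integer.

32

[0]=0x23 [1]=0x41 [2]=0x31 [3]=0x12 (big-endian) → word 0x23413112
seq:8 @ bit 24 → (0x23413112>>24)&0xff = 0x23
opcode:7 @ bit 17 → (0x23413112>>17)&0x7f = 0x20  ←
cnt:4 @ bit 13 → (0x23413112>>13)&0xf = 0x9
type:9 @ bit 4 → (0x23413112>>4)&0x1ff = 0x111
state:2 @ bit 2 → (0x23413112>>2)&0x3 = 0x0
chan:2 @ bit 0 → (0x23413112>>0)&0x3 = 0x2
opcode signed 7b, MSB=0: value = 32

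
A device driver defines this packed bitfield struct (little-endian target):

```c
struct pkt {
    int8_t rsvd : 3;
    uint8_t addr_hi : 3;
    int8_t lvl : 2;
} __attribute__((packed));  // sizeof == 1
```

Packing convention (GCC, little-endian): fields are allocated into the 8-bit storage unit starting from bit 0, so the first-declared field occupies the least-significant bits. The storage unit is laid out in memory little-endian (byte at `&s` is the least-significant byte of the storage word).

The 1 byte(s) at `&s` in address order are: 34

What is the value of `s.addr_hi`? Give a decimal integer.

6

[0]=0x34 (little-endian) → word 0x34
rsvd:3 @ bit 0 → (0x34>>0)&0x7 = 0x4
addr_hi:3 @ bit 3 → (0x34>>3)&0x7 = 0x6  ←
lvl:2 @ bit 6 → (0x34>>6)&0x3 = 0x0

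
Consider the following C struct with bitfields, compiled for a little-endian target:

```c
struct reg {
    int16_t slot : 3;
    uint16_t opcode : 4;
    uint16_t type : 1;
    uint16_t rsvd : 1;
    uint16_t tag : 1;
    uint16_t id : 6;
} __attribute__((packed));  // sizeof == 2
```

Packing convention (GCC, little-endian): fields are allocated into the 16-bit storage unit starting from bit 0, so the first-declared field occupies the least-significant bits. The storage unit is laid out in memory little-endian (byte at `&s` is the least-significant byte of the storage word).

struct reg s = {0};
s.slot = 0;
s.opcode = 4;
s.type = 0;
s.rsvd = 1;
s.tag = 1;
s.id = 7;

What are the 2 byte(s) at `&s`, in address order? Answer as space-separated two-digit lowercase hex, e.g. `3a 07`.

slot:3 = 0 → 0x0 << 0 → word 0x0000
opcode:4 = 4 → 0x4 << 3 → word 0x0020
type:1 = 0 → 0x0 << 7 → word 0x0020
rsvd:1 = 1 → 0x1 << 8 → word 0x0120
tag:1 = 1 → 0x1 << 9 → word 0x0320
id:6 = 7 → 0x7 << 10 → word 0x1f20
word = 0x1f20 → little-endian bytes:
  [0]=0x20  [1]=0x1f

20 1f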